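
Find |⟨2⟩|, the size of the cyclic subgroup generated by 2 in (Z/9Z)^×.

By Lagrange's theorem, ord_9(2) divides φ(9) = φ(3^2) = 3·(3−1) = 6 = 2 · 3.
Divisors of 6: 1, 2, 3, 6.
Check 2^d mod 9 for each divisor in increasing order:
2^1 ≡ 2 (mod 9)
2^2 ≡ 4 (mod 9)
2^3 ≡ 8 (mod 9)
2^6 ≡ 1 (mod 9) ✓
Hence ord(2) = 6.

6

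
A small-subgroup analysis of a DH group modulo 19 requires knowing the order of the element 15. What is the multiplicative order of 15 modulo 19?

18

Since 15 ∈ (Z/19Z)^×, its order divides φ(19) = 19 − 1 = 18 = 2 · 3^2.
Divisors of 18: 1, 2, 3, 6, 9, 18.
Compute 15^d (mod 19) for the divisors d until we hit 1:
15^1 ≡ 15 (mod 19)
15^2 ≡ 16 (mod 19)
15^3 ≡ 12 (mod 19)
15^6 ≡ 11 (mod 19)
15^9 ≡ 18 (mod 19)
15^18 ≡ 1 (mod 19) ✓
So ord_19(15) = 18.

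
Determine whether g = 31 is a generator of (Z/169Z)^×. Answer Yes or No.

No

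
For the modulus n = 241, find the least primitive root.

φ(241) = 241 − 1 = 240 = 2^4 · 3 · 5.
Test candidates g = 2, 3, … against the prime factors q ∈ {2, 3, 5} of φ(241): g is a generator iff g^(240/q) ≢ 1 for every such q.
g = 2: 2^120 ≡ 1 — hits 1, so not a primitive root.
g = 3: 3^120 ≡ 1 — hits 1, so not a primitive root.
g = 4: 4^120 ≡ 1 — hits 1, so not a primitive root.
g = 5: 5^120 ≡ 1 — hits 1, so not a primitive root.
g = 6: 6^120 ≡ 1 — hits 1, so not a primitive root.
g = 7: 7^120 ≡ 240; 7^80 ≡ 15; 7^48 ≡ 91 — none is 1, so 7 is a primitive root.
The smallest primitive root modulo 241 is 7.

7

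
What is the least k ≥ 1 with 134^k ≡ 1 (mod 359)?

The order of 134 must divide φ(359) = 359 − 1 = 358 = 2 · 179.
Divisors of 358: 1, 2, 179, 358.
Compute 134^d (mod 359) for the divisors d until we hit 1:
134^1 ≡ 134 (mod 359)
134^2 ≡ 6 (mod 359)
134^179 ≡ 358 (mod 359)
134^358 ≡ 1 (mod 359) ✓
The smallest such exponent is 358, so the order of 134 is 358.

358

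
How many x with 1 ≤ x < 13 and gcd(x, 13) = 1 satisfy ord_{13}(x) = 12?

4

φ(13) = 13 − 1 = 12 = 2^2 · 3.
Since (Z/13Z)^× is cyclic of order 12, the number of elements of order d is φ(d) when d | 12 and 0 otherwise.
12 = 2^2 · 3 divides 12, and φ(12) = 4.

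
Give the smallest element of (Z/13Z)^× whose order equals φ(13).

2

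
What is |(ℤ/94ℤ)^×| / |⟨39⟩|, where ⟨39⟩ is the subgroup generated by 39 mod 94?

By Lagrange's theorem, ord_94(39) divides φ(94) = φ(2)·φ(47) = 1·46 = 46 = 2 · 23.
Divisors of 46: 1, 2, 23, 46.
Compute 39^d (mod 94) for the divisors d until we hit 1:
39^1 ≡ 39 (mod 94)
39^2 ≡ 17 (mod 94)
39^23 ≡ 93 (mod 94)
39^46 ≡ 1 (mod 94) ✓
Thus |⟨39⟩| = ord(39) = 46.
[(Z/94Z)^× : ⟨39⟩] = 46/46 = 1.

1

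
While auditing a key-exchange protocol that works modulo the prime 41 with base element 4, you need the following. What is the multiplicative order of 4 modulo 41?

10

Since 4 ∈ (Z/41Z)^×, its order divides φ(41) = 41 − 1 = 40 = 2^3 · 5.
Divisors of 40: 1, 2, 4, 5, 8, 10, 20, 40.
Check 4^d mod 41 for each divisor in increasing order:
4^1 ≡ 4 (mod 41)
4^2 ≡ 16 (mod 41)
4^4 ≡ 10 (mod 41)
4^5 ≡ 40 (mod 41)
4^8 ≡ 18 (mod 41)
4^10 ≡ 1 (mod 41) ✓
The smallest such exponent is 10, so the order of 4 is 10.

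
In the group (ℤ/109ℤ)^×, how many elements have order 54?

φ(109) = 109 − 1 = 108 = 2^2 · 3^3.
Since (Z/109Z)^× is cyclic of order 108, the number of elements of order d is φ(d) when d | 108 and 0 otherwise.
54 = 2 · 3^3 divides 108, and φ(54) = 18.

18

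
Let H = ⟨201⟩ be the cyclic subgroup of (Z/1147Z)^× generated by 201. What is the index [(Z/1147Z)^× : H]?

12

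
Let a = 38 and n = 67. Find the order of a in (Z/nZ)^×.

6

By Lagrange's theorem, ord_67(38) divides φ(67) = 67 − 1 = 66 = 2 · 3 · 11.
Divisors of 66: 1, 2, 3, 6, 11, 22, 33, 66.
Compute 38^d (mod 67) for the divisors d until we hit 1:
38^1 ≡ 38
38^2 ≡ 37
38^3 ≡ 66
38^6 ≡ 1
So ord_67(38) = 6.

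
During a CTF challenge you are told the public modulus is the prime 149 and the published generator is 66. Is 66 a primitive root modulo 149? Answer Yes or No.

φ(149) = 149 − 1 = 148 = 2^2 · 37.
66 is a primitive root mod 149 iff 66^(φ(149)/q) ≢ 1 for every prime q | φ(149), i.e. q ∈ {2, 37}.
66^74 ≡ 148 (mod 149)  [q = 2: ≢ 1 ✓]
66^4 ≡ 33 (mod 149)  [q = 37: ≢ 1 ✓]
None equal 1, so ord_149(66) = 148: 66 is a primitive root.

Yes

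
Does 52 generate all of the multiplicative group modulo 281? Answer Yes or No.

φ(281) = 281 − 1 = 280 = 2^3 · 5 · 7.
It suffices to check that the order of 52 is not a proper divisor of 280: compute 52^(280/q) for q ∈ {2, 5, 7}.
52^140 ≡ 280 (mod 281)  [q = 2: ≢ 1 ✓]
52^56 ≡ 90 (mod 281)  [q = 5: ≢ 1 ✓]
52^40 ≡ 165 (mod 281)  [q = 7: ≢ 1 ✓]
All checks pass, so 52 has order 280 and is a primitive root modulo 281.

Yes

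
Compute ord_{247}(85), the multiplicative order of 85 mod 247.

Since 85 ∈ (Z/247Z)^×, its order divides φ(247) = φ(13·19) = (13−1)·(19−1) = 12·18 = 216 = 2^3 · 3^3.
Divisors of 216: 1, 2, 3, 4, 6, 8, 9, 12, 18, 24, 27, 36, 54, 72, 108, 216.
Check 85^d mod 247 for each divisor in increasing order:
85^1 ≡ 85 (mod 247)
85^2 ≡ 62 (mod 247)
85^3 ≡ 83 (mod 247)
85^4 ≡ 139 (mod 247)
85^6 ≡ 220 (mod 247)
85^8 ≡ 55 (mod 247)
85^9 ≡ 229 (mod 247)
85^12 ≡ 235 (mod 247)
85^18 ≡ 77 (mod 247)
85^24 ≡ 144 (mod 247)
85^27 ≡ 96 (mod 247)
85^36 ≡ 1 (mod 247) ✓
So ord_247(85) = 36.

36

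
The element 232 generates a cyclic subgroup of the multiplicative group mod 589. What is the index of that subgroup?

6

ord(232) | φ(589) = φ(19·31) = (19−1)·(31−1) = 18·30 = 540 = 2^2 · 3^3 · 5.
Divisors of 540: 1, 2, 3, 4, 5, 6, 9, 10, 12, 15, 18, 20, 27, 30, 36, 45, 54, 60, 90, 108, 135, 180, 270, 540.
Check 232^d mod 589 for each divisor in increasing order:
232^1 ≡ 232 (mod 589)
232^2 ≡ 225 (mod 589)
232^3 ≡ 368 (mod 589)
232^4 ≡ 560 (mod 589)
232^5 ≡ 340 (mod 589)
232^6 ≡ 543 (mod 589)
232^9 ≡ 153 (mod 589)
232^10 ≡ 156 (mod 589)
232^12 ≡ 349 (mod 589)
232^15 ≡ 30 (mod 589)
232^18 ≡ 438 (mod 589)
232^20 ≡ 187 (mod 589)
232^27 ≡ 457 (mod 589)
232^30 ≡ 311 (mod 589)
232^36 ≡ 419 (mod 589)
232^45 ≡ 495 (mod 589)
232^54 ≡ 343 (mod 589)
232^60 ≡ 125 (mod 589)
232^90 ≡ 1 (mod 589) ✓
The order of 232 is 90, so the subgroup it generates has 90 elements.
The index is φ(589) / ord(232) = 540 / 90 = 6.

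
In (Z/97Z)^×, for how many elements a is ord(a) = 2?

φ(97) = 97 − 1 = 96 = 2^5 · 3.
Since (Z/97Z)^× is cyclic of order 96, the number of elements of order d is φ(d) when d | 96 and 0 otherwise.
2 | 96, and φ(2) = 2 − 1 = 1.

1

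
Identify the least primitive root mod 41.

φ(41) = 41 − 1 = 40 = 2^3 · 5.
Test candidates g = 2, 3, … against the prime factors q ∈ {2, 5} of φ(41): g is a generator iff g^(40/q) ≢ 1 for every such q.
g = 2: 2^20 ≡ 1 — hits 1, so not a primitive root.
g = 3: 3^20 ≡ 40; 3^8 ≡ 1 — hits 1, so not a primitive root.
g = 4: 4^20 ≡ 1 — hits 1, so not a primitive root.
g = 5: 5^20 ≡ 1 — hits 1, so not a primitive root.
g = 6: 6^20 ≡ 40; 6^8 ≡ 10 — none is 1, so 6 is a primitive root.
Hence the least primitive root of 41 is 6.

6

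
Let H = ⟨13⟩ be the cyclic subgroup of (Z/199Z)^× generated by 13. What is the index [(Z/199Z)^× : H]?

2

The order of 13 must divide φ(199) = 199 − 1 = 198 = 2 · 3^2 · 11.
Divisors of 198: 1, 2, 3, 6, 9, 11, 18, 22, 33, 66, 99, 198.
Test each divisor d:
13^1 ≡ 13
13^2 ≡ 169
13^3 ≡ 8
13^6 ≡ 64
13^9 ≡ 114
13^11 ≡ 162
13^18 ≡ 61
13^22 ≡ 175
13^33 ≡ 92
13^66 ≡ 106
13^99 ≡ 1
The order of 13 is 99, so the subgroup it generates has 99 elements.
Index = |(Z/199Z)^×| / |⟨13⟩| = 198 / 99 = 2.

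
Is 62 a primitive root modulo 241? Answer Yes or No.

φ(241) = 241 − 1 = 240 = 2^4 · 3 · 5.
62 is a primitive root mod 241 iff 62^(φ(241)/q) ≢ 1 for every prime q | φ(241), i.e. q ∈ {2, 3, 5}.
62^120 ≡ 240 (mod 241)  [q = 2: ≢ 1 ✓]
62^80 ≡ 225 (mod 241)  [q = 3: ≢ 1 ✓]
62^48 ≡ 91 (mod 241)  [q = 5: ≢ 1 ✓]
None equal 1, so ord_241(62) = 240: 62 is a primitive root.

Yes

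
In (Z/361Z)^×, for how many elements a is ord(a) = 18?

φ(361) = φ(19^2) = 19·(19−1) = 342 = 2 · 3^2 · 19.
Since (Z/361Z)^× is cyclic of order 342, the number of elements of order d is φ(d) when d | 342 and 0 otherwise.
18 = 2 · 3^2 divides 342, and φ(18) = 6.

6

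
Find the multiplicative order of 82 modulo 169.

Since 82 ∈ (Z/169Z)^×, its order divides φ(169) = φ(13^2) = 13·(13−1) = 156 = 2^2 · 3 · 13.
Divisors of 156: 1, 2, 3, 4, 6, 12, 13, 26, 39, 52, 78, 156.
Check 82^d mod 169 for each divisor in increasing order:
82^1 ≡ 82
82^2 ≡ 133
82^3 ≡ 90
82^4 ≡ 113
82^6 ≡ 157
82^12 ≡ 144
82^13 ≡ 147
82^26 ≡ 146
82^39 ≡ 168
82^52 ≡ 22
82^78 ≡ 1
Therefore the multiplicative order of 82 modulo 169 is 78.

78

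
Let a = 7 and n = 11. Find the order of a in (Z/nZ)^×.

The order of 7 must divide φ(11) = 11 − 1 = 10 = 2 · 5.
Divisors of 10: 1, 2, 5, 10.
Compute 7^d (mod 11) for the divisors d until we hit 1:
7^1 ≡ 7 (mod 11)
7^2 ≡ 5 (mod 11)
7^5 ≡ 10 (mod 11)
7^10 ≡ 1 (mod 11) ✓
The smallest such exponent is 10, so the order of 7 is 10.

10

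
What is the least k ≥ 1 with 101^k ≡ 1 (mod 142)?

The order of 101 must divide φ(142) = φ(2)·φ(71) = 1·70 = 70 = 2 · 5 · 7.
Divisors of 70: 1, 2, 5, 7, 10, 14, 35, 70.
Check 101^d mod 142 for each divisor in increasing order:
101^1 ≡ 101 (mod 142)
101^2 ≡ 119 (mod 142)
101^5 ≡ 37 (mod 142)
101^7 ≡ 1 (mod 142) ✓
Hence ord(101) = 7.

7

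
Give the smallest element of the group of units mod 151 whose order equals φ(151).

φ(151) = 151 − 1 = 150 = 2 · 3 · 5^2.
Test candidates g = 2, 3, … against the prime factors q ∈ {2, 3, 5} of φ(151): g is a generator iff g^(150/q) ≢ 1 for every such q.
g = 2: 2^75 ≡ 1 — hits 1, so not a primitive root.
g = 3: 3^75 ≡ 150; 3^50 ≡ 1 — hits 1, so not a primitive root.
g = 4: 4^75 ≡ 1 — hits 1, so not a primitive root.
g = 5: 5^75 ≡ 1 — hits 1, so not a primitive root.
g = 6: 6^75 ≡ 150; 6^50 ≡ 32; 6^30 ≡ 59 — none is 1, so 6 is a primitive root.
Hence the least primitive root of 151 is 6.

6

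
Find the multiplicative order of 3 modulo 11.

By Lagrange's theorem, ord_11(3) divides φ(11) = 11 − 1 = 10 = 2 · 5.
Divisors of 10: 1, 2, 5, 10.
Compute 3^d (mod 11) for the divisors d until we hit 1:
3^1 ≡ 3
3^2 ≡ 9
3^5 ≡ 1
So ord_11(3) = 5.

5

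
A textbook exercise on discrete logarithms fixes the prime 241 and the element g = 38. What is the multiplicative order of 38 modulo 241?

48

By Lagrange's theorem, ord_241(38) divides φ(241) = 241 − 1 = 240 = 2^4 · 3 · 5.
Divisors of 240: 1, 2, 3, 4, 5, 6, 8, 10, 12, 15, 16, 20, 24, 30, 40, 48, 60, 80, 120, 240.
Test each divisor d:
38^1 ≡ 38
38^2 ≡ 239
38^3 ≡ 165
38^4 ≡ 4
38^5 ≡ 152
38^6 ≡ 233
38^8 ≡ 16
38^10 ≡ 209
38^12 ≡ 64
38^15 ≡ 197
38^16 ≡ 15
38^20 ≡ 60
38^24 ≡ 240
38^30 ≡ 8
38^40 ≡ 226
38^48 ≡ 1
Hence ord(38) = 48.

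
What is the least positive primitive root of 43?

3

φ(43) = 43 − 1 = 42 = 2 · 3 · 7.
g is a primitive root iff g^(42/q) ≢ 1 (mod 43) for each prime q ∈ {2, 3, 7}.
g = 2: 2^21 ≡ 42; 2^14 ≡ 1 — hits 1, so not a primitive root.
g = 3: 3^21 ≡ 42; 3^14 ≡ 36; 3^6 ≡ 41 — none is 1, so 3 is a primitive root.
Hence the least primitive root of 43 is 3.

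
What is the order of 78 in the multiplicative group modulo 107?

106

ord(78) | φ(107) = 107 − 1 = 106 = 2 · 53.
Divisors of 106: 1, 2, 53, 106.
Evaluate successive powers at the divisors of 106:
78^1 ≡ 78 (mod 107)
78^2 ≡ 92 (mod 107)
78^53 ≡ 106 (mod 107)
78^106 ≡ 1 (mod 107) ✓
So ord_107(78) = 106.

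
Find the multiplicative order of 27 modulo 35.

4

ord(27) | φ(35) = φ(5·7) = (5−1)·(7−1) = 4·6 = 24 = 2^3 · 3.
Divisors of 24: 1, 2, 3, 4, 6, 8, 12, 24.
Compute 27^d (mod 35) for the divisors d until we hit 1:
27^1 ≡ 27
27^2 ≡ 29
27^3 ≡ 13
27^4 ≡ 1
The smallest such exponent is 4, so the order of 27 is 4.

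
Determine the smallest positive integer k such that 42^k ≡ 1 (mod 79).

39

The order of 42 must divide φ(79) = 79 − 1 = 78 = 2 · 3 · 13.
Divisors of 78: 1, 2, 3, 6, 13, 26, 39, 78.
Test each divisor d:
42^1 ≡ 42 (mod 79)
42^2 ≡ 26 (mod 79)
42^3 ≡ 65 (mod 79)
42^6 ≡ 38 (mod 79)
42^13 ≡ 55 (mod 79)
42^26 ≡ 23 (mod 79)
42^39 ≡ 1 (mod 79) ✓
The smallest such exponent is 39, so the order of 42 is 39.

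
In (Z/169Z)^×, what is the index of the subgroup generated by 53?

12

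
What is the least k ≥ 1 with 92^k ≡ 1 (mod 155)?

By Lagrange's theorem, ord_155(92) divides φ(155) = φ(5·31) = (5−1)·(31−1) = 4·30 = 120 = 2^3 · 3 · 5.
Divisors of 120: 1, 2, 3, 4, 5, 6, 8, 10, 12, 15, 20, 24, 30, 40, 60, 120.
Compute 92^d (mod 155) for the divisors d until we hit 1:
92^1 ≡ 92 (mod 155)
92^2 ≡ 94 (mod 155)
92^3 ≡ 123 (mod 155)
92^4 ≡ 1 (mod 155) ✓
Therefore the multiplicative order of 92 modulo 155 is 4.

4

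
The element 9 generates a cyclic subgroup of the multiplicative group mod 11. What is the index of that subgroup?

2

By Lagrange's theorem, ord_11(9) divides φ(11) = 11 − 1 = 10 = 2 · 5.
Divisors of 10: 1, 2, 5, 10.
Test each divisor d:
9^1 ≡ 9
9^2 ≡ 4
9^5 ≡ 1
So ord_11(9) = 5, hence |⟨9⟩| = 5.
The index is φ(11) / ord(9) = 10 / 5 = 2.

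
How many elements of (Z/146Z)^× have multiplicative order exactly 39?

φ(146) = φ(2)·φ(73) = 1·72 = 72 = 2^3 · 3^2.
In a cyclic group of order 72, there are φ(d) elements of order d for each divisor d of 72, and zero for non-divisors.
39 does not divide 72, so no element of (Z/146Z)^× has order 39.

0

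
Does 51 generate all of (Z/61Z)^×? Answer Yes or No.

Yes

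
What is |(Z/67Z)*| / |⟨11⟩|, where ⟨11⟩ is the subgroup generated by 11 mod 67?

Since 11 ∈ (Z/67Z)^×, its order divides φ(67) = 67 − 1 = 66 = 2 · 3 · 11.
Divisors of 66: 1, 2, 3, 6, 11, 22, 33, 66.
Compute 11^d (mod 67) for the divisors d until we hit 1:
11^1 ≡ 11 (mod 67)
11^2 ≡ 54 (mod 67)
11^3 ≡ 58 (mod 67)
11^6 ≡ 14 (mod 67)
11^11 ≡ 30 (mod 67)
11^22 ≡ 29 (mod 67)
11^33 ≡ 66 (mod 67)
11^66 ≡ 1 (mod 67) ✓
The order of 11 is 66, so the subgroup it generates has 66 elements.
[(Z/67Z)^× : ⟨11⟩] = 66/66 = 1.

1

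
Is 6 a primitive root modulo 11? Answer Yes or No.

Yes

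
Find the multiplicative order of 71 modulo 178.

44

By Lagrange's theorem, ord_178(71) divides φ(178) = φ(2)·φ(89) = 1·88 = 88 = 2^3 · 11.
Divisors of 88: 1, 2, 4, 8, 11, 22, 44, 88.
Compute 71^d (mod 178) for the divisors d until we hit 1:
71^1 ≡ 71 (mod 178)
71^2 ≡ 57 (mod 178)
71^4 ≡ 45 (mod 178)
71^8 ≡ 67 (mod 178)
71^11 ≡ 55 (mod 178)
71^22 ≡ 177 (mod 178)
71^44 ≡ 1 (mod 178) ✓
Hence ord(71) = 44.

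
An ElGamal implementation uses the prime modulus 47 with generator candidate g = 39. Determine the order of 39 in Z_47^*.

By Lagrange's theorem, ord_47(39) divides φ(47) = 47 − 1 = 46 = 2 · 23.
Divisors of 46: 1, 2, 23, 46.
Evaluate successive powers at the divisors of 46:
39^1 ≡ 39 (mod 47)
39^2 ≡ 17 (mod 47)
39^23 ≡ 46 (mod 47)
39^46 ≡ 1 (mod 47) ✓
The smallest such exponent is 46, so the order of 39 is 46.

46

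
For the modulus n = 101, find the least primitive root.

2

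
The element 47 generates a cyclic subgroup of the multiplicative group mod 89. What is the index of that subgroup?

2

ord(47) | φ(89) = 89 − 1 = 88 = 2^3 · 11.
Divisors of 88: 1, 2, 4, 8, 11, 22, 44, 88.
Compute 47^d (mod 89) for the divisors d until we hit 1:
47^1 ≡ 47 (mod 89)
47^2 ≡ 73 (mod 89)
47^4 ≡ 78 (mod 89)
47^8 ≡ 32 (mod 89)
47^11 ≡ 55 (mod 89)
47^22 ≡ 88 (mod 89)
47^44 ≡ 1 (mod 89) ✓
The order of 47 is 44, so the subgroup it generates has 44 elements.
[(Z/89Z)^× : ⟨47⟩] = 88/44 = 2.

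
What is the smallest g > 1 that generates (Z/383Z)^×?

φ(383) = 383 − 1 = 382 = 2 · 191.
Test candidates g = 2, 3, … against the prime factors q ∈ {2, 191} of φ(383): g is a generator iff g^(382/q) ≢ 1 for every such q.
g = 2: 2^191 ≡ 1 — hits 1, so not a primitive root.
g = 3: 3^191 ≡ 1 — hits 1, so not a primitive root.
g = 4: 4^191 ≡ 1 — hits 1, so not a primitive root.
g = 5: 5^191 ≡ 382; 5^2 ≡ 25 — none is 1, so 5 is a primitive root.
Hence the least primitive root of 383 is 5.

5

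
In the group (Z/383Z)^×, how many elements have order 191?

190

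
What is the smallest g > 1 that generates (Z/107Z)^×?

2

φ(107) = 107 − 1 = 106 = 2 · 53.
g is a primitive root iff g^(106/q) ≢ 1 (mod 107) for each prime q ∈ {2, 53}.
g = 2: 2^53 ≡ 106; 2^2 ≡ 4 — none is 1, so 2 is a primitive root.
The smallest primitive root modulo 107 is 2.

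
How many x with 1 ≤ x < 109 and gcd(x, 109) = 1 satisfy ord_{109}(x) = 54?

φ(109) = 109 − 1 = 108 = 2^2 · 3^3.
Since (Z/109Z)^× is cyclic of order 108, the number of elements of order d is φ(d) when d | 108 and 0 otherwise.
54 = 2 · 3^3 divides 108, and φ(54) = 18.

18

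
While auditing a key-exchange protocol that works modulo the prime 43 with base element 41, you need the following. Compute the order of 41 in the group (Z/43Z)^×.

7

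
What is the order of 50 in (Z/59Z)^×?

58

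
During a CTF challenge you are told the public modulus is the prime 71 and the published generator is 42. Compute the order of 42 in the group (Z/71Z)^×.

70

Since 42 ∈ (Z/71Z)^×, its order divides φ(71) = 71 − 1 = 70 = 2 · 5 · 7.
Divisors of 70: 1, 2, 5, 7, 10, 14, 35, 70.
Test each divisor d:
42^1 ≡ 42 (mod 71)
42^2 ≡ 60 (mod 71)
42^5 ≡ 41 (mod 71)
42^7 ≡ 46 (mod 71)
42^10 ≡ 48 (mod 71)
42^14 ≡ 57 (mod 71)
42^35 ≡ 70 (mod 71)
42^70 ≡ 1 (mod 71) ✓
Hence ord(42) = 70.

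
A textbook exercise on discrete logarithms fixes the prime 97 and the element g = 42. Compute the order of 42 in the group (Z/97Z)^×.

32

The order of 42 must divide φ(97) = 97 − 1 = 96 = 2^5 · 3.
Divisors of 96: 1, 2, 3, 4, 6, 8, 12, 16, 24, 32, 48, 96.
Compute 42^d (mod 97) for the divisors d until we hit 1:
42^1 ≡ 42
42^2 ≡ 18
42^3 ≡ 77
42^4 ≡ 33
42^6 ≡ 12
42^8 ≡ 22
42^12 ≡ 47
42^16 ≡ 96
42^24 ≡ 75
42^32 ≡ 1
Hence ord(42) = 32.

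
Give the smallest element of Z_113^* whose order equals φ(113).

3

φ(113) = 113 − 1 = 112 = 2^4 · 7.
Test candidates g = 2, 3, … against the prime factors q ∈ {2, 7} of φ(113): g is a generator iff g^(112/q) ≢ 1 for every such q.
g = 2: 2^56 ≡ 1 — hits 1, so not a primitive root.
g = 3: 3^56 ≡ 112; 3^16 ≡ 49 — none is 1, so 3 is a primitive root.
The smallest primitive root modulo 113 is 3.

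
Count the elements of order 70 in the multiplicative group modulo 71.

φ(71) = 71 − 1 = 70 = 2 · 5 · 7.
In a cyclic group of order 70, there are φ(d) elements of order d for each divisor d of 70, and zero for non-divisors.
70 = 2 · 5 · 7 divides 70, and φ(70) = 24.

24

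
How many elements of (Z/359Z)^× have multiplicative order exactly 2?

φ(359) = 359 − 1 = 358 = 2 · 179.
In a cyclic group of order 358, there are φ(d) elements of order d for each divisor d of 358, and zero for non-divisors.
2 | 358, and φ(2) = 2 − 1 = 1.

1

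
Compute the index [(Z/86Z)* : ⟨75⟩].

ord(75) | φ(86) = φ(2)·φ(43) = 1·42 = 42 = 2 · 3 · 7.
Divisors of 42: 1, 2, 3, 6, 7, 14, 21, 42.
Evaluate successive powers at the divisors of 42:
75^1 ≡ 75
75^2 ≡ 35
75^3 ≡ 45
75^6 ≡ 47
75^7 ≡ 85
75^14 ≡ 1
The order of 75 is 14, so the subgroup it generates has 14 elements.
Index = |(Z/86Z)^×| / |⟨75⟩| = 42 / 14 = 3.

3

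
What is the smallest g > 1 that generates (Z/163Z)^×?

φ(163) = 163 − 1 = 162 = 2 · 3^4.
Test candidates g = 2, 3, … against the prime factors q ∈ {2, 3} of φ(163): g is a generator iff g^(162/q) ≢ 1 for every such q.
g = 2: 2^81 ≡ 162; 2^54 ≡ 104 — none is 1, so 2 is a primitive root.
Hence the least primitive root of 163 is 2.

2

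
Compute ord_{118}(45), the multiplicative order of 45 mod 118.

Since 45 ∈ (Z/118Z)^×, its order divides φ(118) = φ(2)·φ(59) = 1·58 = 58 = 2 · 29.
Divisors of 58: 1, 2, 29, 58.
Evaluate successive powers at the divisors of 58:
45^1 ≡ 45 (mod 118)
45^2 ≡ 19 (mod 118)
45^29 ≡ 1 (mod 118) ✓
The smallest such exponent is 29, so the order of 45 is 29.

29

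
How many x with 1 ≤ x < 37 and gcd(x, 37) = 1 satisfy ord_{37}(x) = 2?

1

φ(37) = 37 − 1 = 36 = 2^2 · 3^2.
In a cyclic group of order 36, there are φ(d) elements of order d for each divisor d of 36, and zero for non-divisors.
2 | 36, and φ(2) = 2 − 1 = 1.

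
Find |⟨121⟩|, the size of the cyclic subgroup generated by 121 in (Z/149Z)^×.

74

The order of 121 must divide φ(149) = 149 − 1 = 148 = 2^2 · 37.
Divisors of 148: 1, 2, 4, 37, 74, 148.
Compute 121^d (mod 149) for the divisors d until we hit 1:
121^1 ≡ 121 (mod 149)
121^2 ≡ 39 (mod 149)
121^4 ≡ 31 (mod 149)
121^37 ≡ 148 (mod 149)
121^74 ≡ 1 (mod 149) ✓
Therefore the multiplicative order of 121 modulo 149 is 74.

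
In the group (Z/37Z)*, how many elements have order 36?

12

φ(37) = 37 − 1 = 36 = 2^2 · 3^2.
Since (Z/37Z)^× is cyclic of order 36, the number of elements of order d is φ(d) when d | 36 and 0 otherwise.
36 = 2^2 · 3^2 divides 36, and φ(36) = 12.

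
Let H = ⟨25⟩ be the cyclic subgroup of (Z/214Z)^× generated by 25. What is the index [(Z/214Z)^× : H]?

2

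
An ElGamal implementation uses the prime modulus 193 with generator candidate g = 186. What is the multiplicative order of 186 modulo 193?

24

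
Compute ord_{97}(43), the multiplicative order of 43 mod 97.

ord(43) | φ(97) = 97 − 1 = 96 = 2^5 · 3.
Divisors of 96: 1, 2, 3, 4, 6, 8, 12, 16, 24, 32, 48, 96.
Check 43^d mod 97 for each divisor in increasing order:
43^1 ≡ 43 (mod 97)
43^2 ≡ 6 (mod 97)
43^3 ≡ 64 (mod 97)
43^4 ≡ 36 (mod 97)
43^6 ≡ 22 (mod 97)
43^8 ≡ 35 (mod 97)
43^12 ≡ 96 (mod 97)
43^16 ≡ 61 (mod 97)
43^24 ≡ 1 (mod 97) ✓
Therefore the multiplicative order of 43 modulo 97 is 24.

24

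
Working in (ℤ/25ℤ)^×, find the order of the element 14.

Since 14 ∈ (Z/25Z)^×, its order divides φ(25) = φ(5^2) = 5·(5−1) = 20 = 2^2 · 5.
Divisors of 20: 1, 2, 4, 5, 10, 20.
Evaluate successive powers at the divisors of 20:
14^1 ≡ 14 (mod 25)
14^2 ≡ 21 (mod 25)
14^4 ≡ 16 (mod 25)
14^5 ≡ 24 (mod 25)
14^10 ≡ 1 (mod 25) ✓
Hence ord(14) = 10.

10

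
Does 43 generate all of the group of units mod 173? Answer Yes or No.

No

φ(173) = 173 − 1 = 172 = 2^2 · 43.
Test 43^(172/q) mod 173 for each prime factor q of 172:
43^86 ≡ 1 (mod 173)  [q = 2: ≡ 1 ✗]
43^4 ≡ 148 (mod 173)  [q = 43: ≢ 1 ✓]
43^86 ≡ 1 shows ord(43) | 86, strictly less than φ(173); not a primitive root.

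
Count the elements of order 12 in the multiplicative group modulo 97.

4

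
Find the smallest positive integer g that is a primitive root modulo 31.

3

φ(31) = 31 − 1 = 30 = 2 · 3 · 5.
Test candidates g = 2, 3, … against the prime factors q ∈ {2, 3, 5} of φ(31): g is a generator iff g^(30/q) ≢ 1 for every such q.
g = 2: 2^15 ≡ 1 — hits 1, so not a primitive root.
g = 3: 3^15 ≡ 30; 3^10 ≡ 25; 3^6 ≡ 16 — none is 1, so 3 is a primitive root.
So 3 is the smallest generator of (Z/31Z)^×.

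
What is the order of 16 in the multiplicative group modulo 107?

53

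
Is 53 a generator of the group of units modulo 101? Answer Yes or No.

φ(101) = 101 − 1 = 100 = 2^2 · 5^2.
53 is a primitive root mod 101 iff 53^(φ(101)/q) ≢ 1 for every prime q | φ(101), i.e. q ∈ {2, 5}.
53^50 ≡ 100 (mod 101)  [q = 2: ≢ 1 ✓]
53^20 ≡ 87 (mod 101)  [q = 5: ≢ 1 ✓]
All checks pass, so 53 has order 100 and is a primitive root modulo 101.

Yes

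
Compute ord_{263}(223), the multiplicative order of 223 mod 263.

ord(223) | φ(263) = 263 − 1 = 262 = 2 · 131.
Divisors of 262: 1, 2, 131, 262.
Evaluate successive powers at the divisors of 262:
223^1 ≡ 223 (mod 263)
223^2 ≡ 22 (mod 263)
223^131 ≡ 1 (mod 263) ✓
Therefore the multiplicative order of 223 modulo 263 is 131.

131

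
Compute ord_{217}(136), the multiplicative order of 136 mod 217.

The order of 136 must divide φ(217) = φ(7·31) = (7−1)·(31−1) = 6·30 = 180 = 2^2 · 3^2 · 5.
Divisors of 180: 1, 2, 3, 4, 5, 6, 9, 10, 12, 15, 18, 20, 30, 36, 45, 60, 90, 180.
Evaluate successive powers at the divisors of 180:
136^1 ≡ 136 (mod 217)
136^2 ≡ 51 (mod 217)
136^3 ≡ 209 (mod 217)
136^4 ≡ 214 (mod 217)
136^5 ≡ 26 (mod 217)
136^6 ≡ 64 (mod 217)
136^9 ≡ 139 (mod 217)
136^10 ≡ 25 (mod 217)
136^12 ≡ 190 (mod 217)
136^15 ≡ 216 (mod 217)
136^18 ≡ 8 (mod 217)
136^20 ≡ 191 (mod 217)
136^30 ≡ 1 (mod 217) ✓
Hence ord(136) = 30.

30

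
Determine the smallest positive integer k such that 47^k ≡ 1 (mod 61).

3

By Lagrange's theorem, ord_61(47) divides φ(61) = 61 − 1 = 60 = 2^2 · 3 · 5.
Divisors of 60: 1, 2, 3, 4, 5, 6, 10, 12, 15, 20, 30, 60.
Compute 47^d (mod 61) for the divisors d until we hit 1:
47^1 ≡ 47 (mod 61)
47^2 ≡ 13 (mod 61)
47^3 ≡ 1 (mod 61) ✓
The smallest such exponent is 3, so the order of 47 is 3.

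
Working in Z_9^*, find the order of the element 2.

By Lagrange's theorem, ord_9(2) divides φ(9) = φ(3^2) = 3·(3−1) = 6 = 2 · 3.
Divisors of 6: 1, 2, 3, 6.
Compute 2^d (mod 9) for the divisors d until we hit 1:
2^1 ≡ 2 (mod 9)
2^2 ≡ 4 (mod 9)
2^3 ≡ 8 (mod 9)
2^6 ≡ 1 (mod 9) ✓
The smallest such exponent is 6, so the order of 2 is 6.

6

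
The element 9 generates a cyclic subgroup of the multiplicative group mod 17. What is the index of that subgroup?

2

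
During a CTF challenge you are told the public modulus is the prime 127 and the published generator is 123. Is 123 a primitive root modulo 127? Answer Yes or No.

No

φ(127) = 127 − 1 = 126 = 2 · 3^2 · 7.
Test 123^(126/q) mod 127 for each prime factor q of 126:
123^63 ≡ 126 (mod 127)  [q = 2: ≢ 1 ✓]
123^42 ≡ 1 (mod 127)  [q = 3: ≡ 1 ✗]
123^18 ≡ 2 (mod 127)  [q = 7: ≢ 1 ✓]
Since 123^42 ≡ 1, the order of 123 divides 42 < 126, so 123 is not a primitive root.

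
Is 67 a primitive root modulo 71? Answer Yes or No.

φ(71) = 71 − 1 = 70 = 2 · 5 · 7.
It suffices to check that the order of 67 is not a proper divisor of 70: compute 67^(70/q) for q ∈ {2, 5, 7}.
67^35 ≡ 70 (mod 71)  [q = 2: ≢ 1 ✓]
67^14 ≡ 5 (mod 71)  [q = 5: ≢ 1 ✓]
67^10 ≡ 48 (mod 71)  [q = 7: ≢ 1 ✓]
Every test exponent gives a nontrivial residue, hence 67 generates the full group.

Yes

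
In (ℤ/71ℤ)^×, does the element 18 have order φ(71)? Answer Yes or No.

φ(71) = 71 − 1 = 70 = 2 · 5 · 7.
18 is a primitive root mod 71 iff 18^(φ(71)/q) ≢ 1 for every prime q | φ(71), i.e. q ∈ {2, 5, 7}.
18^35 ≡ 1 (mod 71)  [q = 2: ≡ 1 ✗]
18^14 ≡ 57 (mod 71)  [q = 5: ≢ 1 ✓]
18^10 ≡ 37 (mod 71)  [q = 7: ≢ 1 ✓]
18^35 ≡ 1 shows ord(18) | 35, strictly less than φ(71); not a primitive root.

No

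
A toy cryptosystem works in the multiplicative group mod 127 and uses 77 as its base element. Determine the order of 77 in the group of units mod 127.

By Lagrange's theorem, ord_127(77) divides φ(127) = 127 − 1 = 126 = 2 · 3^2 · 7.
Divisors of 126: 1, 2, 3, 6, 7, 9, 14, 18, 21, 42, 63, 126.
Check 77^d mod 127 for each divisor in increasing order:
77^1 ≡ 77
77^2 ≡ 87
77^3 ≡ 95
77^6 ≡ 8
77^7 ≡ 108
77^9 ≡ 125
77^14 ≡ 107
77^18 ≡ 4
77^21 ≡ 126
77^42 ≡ 1
The smallest such exponent is 42, so the order of 77 is 42.

42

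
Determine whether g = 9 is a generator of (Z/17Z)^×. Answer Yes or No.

No

φ(17) = 17 − 1 = 16 = 2^4.
It suffices to check that the order of 9 is not a proper divisor of 16: compute 9^(16/q) for q ∈ {2}.
9^8 ≡ 1 (mod 17)  [q = 2: ≡ 1 ✗]
The check at q = 2 fails, so 9 generates a proper subgroup.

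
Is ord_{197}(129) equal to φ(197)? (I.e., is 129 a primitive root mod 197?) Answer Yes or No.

φ(197) = 197 − 1 = 196 = 2^2 · 7^2.
It suffices to check that the order of 129 is not a proper divisor of 196: compute 129^(196/q) for q ∈ {2, 7}.
129^98 ≡ 196 (mod 197)  [q = 2: ≢ 1 ✓]
129^28 ≡ 1 (mod 197)  [q = 7: ≡ 1 ✗]
Since 129^28 ≡ 1, the order of 129 divides 28 < 196, so 129 is not a primitive root.

No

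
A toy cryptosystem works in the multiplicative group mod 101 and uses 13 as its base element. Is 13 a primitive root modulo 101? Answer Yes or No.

φ(101) = 101 − 1 = 100 = 2^2 · 5^2.
13 is a primitive root mod 101 iff 13^(φ(101)/q) ≢ 1 for every prime q | φ(101), i.e. q ∈ {2, 5}.
13^50 ≡ 1 (mod 101)  [q = 2: ≡ 1 ✗]
13^20 ≡ 95 (mod 101)  [q = 5: ≢ 1 ✓]
13^50 ≡ 1 shows ord(13) | 50, strictly less than φ(101); not a primitive root.

No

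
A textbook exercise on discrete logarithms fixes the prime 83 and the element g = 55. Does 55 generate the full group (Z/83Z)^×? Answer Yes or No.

Yes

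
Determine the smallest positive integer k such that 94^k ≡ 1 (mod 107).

106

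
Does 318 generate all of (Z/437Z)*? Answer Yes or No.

437 = 19 · 23 is a product of two distinct odd primes, so (Z/437Z)^× ≅ (Z/19Z)^× × (Z/23Z)^× is not cyclic.
No primitive root modulo 437 exists; in particular 318 is not one.

No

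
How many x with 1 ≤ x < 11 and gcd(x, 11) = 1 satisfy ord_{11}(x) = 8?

0

φ(11) = 11 − 1 = 10 = 2 · 5.
Since (Z/11Z)^× is cyclic of order 10, the number of elements of order d is φ(d) when d | 10 and 0 otherwise.
Here 10 is not a multiple of 8, so there are no elements of order 8.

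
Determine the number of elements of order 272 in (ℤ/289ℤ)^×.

128

φ(289) = φ(17^2) = 17·(17−1) = 272 = 2^4 · 17.
Since (Z/289Z)^× is cyclic of order 272, the number of elements of order d is φ(d) when d | 272 and 0 otherwise.
272 = 2^4 · 17 divides 272, and φ(272) = 128.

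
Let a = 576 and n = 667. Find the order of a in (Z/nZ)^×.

By Lagrange's theorem, ord_667(576) divides φ(667) = φ(23·29) = (23−1)·(29−1) = 22·28 = 616 = 2^3 · 7 · 11.
Divisors of 616: 1, 2, 4, 7, 8, 11, 14, 22, 28, 44, 56, 77, 88, 154, 308, 616.
Check 576^d mod 667 for each divisor in increasing order:
576^1 ≡ 576 (mod 667)
576^2 ≡ 277 (mod 667)
576^4 ≡ 24 (mod 667)
576^7 ≡ 1 (mod 667) ✓
The smallest such exponent is 7, so the order of 576 is 7.

7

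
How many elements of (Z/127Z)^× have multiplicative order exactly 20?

0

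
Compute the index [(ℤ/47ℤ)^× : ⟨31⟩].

Since 31 ∈ (Z/47Z)^×, its order divides φ(47) = 47 − 1 = 46 = 2 · 23.
Divisors of 46: 1, 2, 23, 46.
Test each divisor d:
31^1 ≡ 31
31^2 ≡ 21
31^23 ≡ 46
31^46 ≡ 1
So ord_47(31) = 46, hence |⟨31⟩| = 46.
Index = |(Z/47Z)^×| / |⟨31⟩| = 46 / 46 = 1.

1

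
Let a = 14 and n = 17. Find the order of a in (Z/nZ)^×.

By Lagrange's theorem, ord_17(14) divides φ(17) = 17 − 1 = 16 = 2^4.
Divisors of 16: 1, 2, 4, 8, 16.
Test each divisor d:
14^1 ≡ 14 (mod 17)
14^2 ≡ 9 (mod 17)
14^4 ≡ 13 (mod 17)
14^8 ≡ 16 (mod 17)
14^16 ≡ 1 (mod 17) ✓
Hence ord(14) = 16.

16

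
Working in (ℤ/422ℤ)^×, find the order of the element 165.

210

The order of 165 must divide φ(422) = φ(2)·φ(211) = 1·210 = 210 = 2 · 3 · 5 · 7.
Divisors of 210: 1, 2, 3, 5, 6, 7, 10, 14, 15, 21, 30, 35, 42, 70, 105, 210.
Test each divisor d:
165^1 ≡ 165
165^2 ≡ 217
165^3 ≡ 357
165^5 ≡ 243
165^6 ≡ 5
165^7 ≡ 403
165^10 ≡ 391
165^14 ≡ 361
165^15 ≡ 63
165^21 ≡ 315
165^30 ≡ 171
165^35 ≡ 197
165^42 ≡ 55
165^70 ≡ 407
165^105 ≡ 421
165^210 ≡ 1
Hence ord(165) = 210.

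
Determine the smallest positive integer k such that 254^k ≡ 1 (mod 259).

36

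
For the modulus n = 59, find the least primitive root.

2

φ(59) = 59 − 1 = 58 = 2 · 29.
Test candidates g = 2, 3, … against the prime factors q ∈ {2, 29} of φ(59): g is a generator iff g^(58/q) ≢ 1 for every such q.
g = 2: 2^29 ≡ 58; 2^2 ≡ 4 — none is 1, so 2 is a primitive root.
Hence the least primitive root of 59 is 2.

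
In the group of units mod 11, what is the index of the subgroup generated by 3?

ord(3) | φ(11) = 11 − 1 = 10 = 2 · 5.
Divisors of 10: 1, 2, 5, 10.
Compute 3^d (mod 11) for the divisors d until we hit 1:
3^1 ≡ 3 (mod 11)
3^2 ≡ 9 (mod 11)
3^5 ≡ 1 (mod 11) ✓
Thus |⟨3⟩| = ord(3) = 5.
The index is φ(11) / ord(3) = 10 / 5 = 2.

2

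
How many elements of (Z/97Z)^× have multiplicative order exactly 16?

8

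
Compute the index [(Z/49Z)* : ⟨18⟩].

14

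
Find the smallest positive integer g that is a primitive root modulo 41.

6

φ(41) = 41 − 1 = 40 = 2^3 · 5.
Test candidates g = 2, 3, … against the prime factors q ∈ {2, 5} of φ(41): g is a generator iff g^(40/q) ≢ 1 for every such q.
g = 2: 2^20 ≡ 1 — hits 1, so not a primitive root.
g = 3: 3^20 ≡ 40; 3^8 ≡ 1 — hits 1, so not a primitive root.
g = 4: 4^20 ≡ 1 — hits 1, so not a primitive root.
g = 5: 5^20 ≡ 1 — hits 1, so not a primitive root.
g = 6: 6^20 ≡ 40; 6^8 ≡ 10 — none is 1, so 6 is a primitive root.
The smallest primitive root modulo 41 is 6.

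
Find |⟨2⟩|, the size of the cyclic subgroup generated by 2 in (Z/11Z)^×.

10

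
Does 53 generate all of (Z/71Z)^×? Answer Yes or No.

φ(71) = 71 − 1 = 70 = 2 · 5 · 7.
An element g generates (Z/71Z)^× iff g^(70/q) ≢ 1 (mod 71) for each prime q ∈ {2, 5, 7}.
53^35 ≡ 70 (mod 71)  [q = 2: ≢ 1 ✓]
53^14 ≡ 57 (mod 71)  [q = 5: ≢ 1 ✓]
53^10 ≡ 37 (mod 71)  [q = 7: ≢ 1 ✓]
Every test exponent gives a nontrivial residue, hence 53 generates the full group.

Yes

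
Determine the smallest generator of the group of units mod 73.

φ(73) = 73 − 1 = 72 = 2^3 · 3^2.
g is a primitive root iff g^(72/q) ≢ 1 (mod 73) for each prime q ∈ {2, 3}.
g = 2: 2^36 ≡ 1 — hits 1, so not a primitive root.
g = 3: 3^36 ≡ 1 — hits 1, so not a primitive root.
g = 4: 4^36 ≡ 1 — hits 1, so not a primitive root.
g = 5: 5^36 ≡ 72; 5^24 ≡ 8 — none is 1, so 5 is a primitive root.
So 5 is the smallest generator of (Z/73Z)^×.

5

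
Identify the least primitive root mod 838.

11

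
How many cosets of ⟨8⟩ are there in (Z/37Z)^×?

ord(8) | φ(37) = 37 − 1 = 36 = 2^2 · 3^2.
Divisors of 36: 1, 2, 3, 4, 6, 9, 12, 18, 36.
Check 8^d mod 37 for each divisor in increasing order:
8^1 ≡ 8 (mod 37)
8^2 ≡ 27 (mod 37)
8^3 ≡ 31 (mod 37)
8^4 ≡ 26 (mod 37)
8^6 ≡ 36 (mod 37)
8^9 ≡ 6 (mod 37)
8^12 ≡ 1 (mod 37) ✓
Thus |⟨8⟩| = ord(8) = 12.
[(Z/37Z)^× : ⟨8⟩] = 36/12 = 3.

3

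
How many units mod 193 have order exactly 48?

φ(193) = 193 − 1 = 192 = 2^6 · 3.
In a cyclic group of order 192, there are φ(d) elements of order d for each divisor d of 192, and zero for non-divisors.
48 = 2^4 · 3 divides 192, and φ(48) = 16.

16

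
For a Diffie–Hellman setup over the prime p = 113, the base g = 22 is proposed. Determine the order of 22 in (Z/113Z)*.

56

Since 22 ∈ (Z/113Z)^×, its order divides φ(113) = 113 − 1 = 112 = 2^4 · 7.
Divisors of 112: 1, 2, 4, 7, 8, 14, 16, 28, 56, 112.
Compute 22^d (mod 113) for the divisors d until we hit 1:
22^1 ≡ 22 (mod 113)
22^2 ≡ 32 (mod 113)
22^4 ≡ 7 (mod 113)
22^7 ≡ 69 (mod 113)
22^8 ≡ 49 (mod 113)
22^14 ≡ 15 (mod 113)
22^16 ≡ 28 (mod 113)
22^28 ≡ 112 (mod 113)
22^56 ≡ 1 (mod 113) ✓
Therefore the multiplicative order of 22 modulo 113 is 56.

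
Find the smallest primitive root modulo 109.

φ(109) = 109 − 1 = 108 = 2^2 · 3^3.
g is a primitive root iff g^(108/q) ≢ 1 (mod 109) for each prime q ∈ {2, 3}.
g = 2: 2^54 ≡ 108; 2^36 ≡ 1 — hits 1, so not a primitive root.
g = 3: 3^54 ≡ 1 — hits 1, so not a primitive root.
g = 4: 4^54 ≡ 1 — hits 1, so not a primitive root.
g = 5: 5^54 ≡ 1 — hits 1, so not a primitive root.
g = 6: 6^54 ≡ 108; 6^36 ≡ 63 — none is 1, so 6 is a primitive root.
Hence the least primitive root of 109 is 6.

6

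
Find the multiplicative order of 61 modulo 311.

62

ord(61) | φ(311) = 311 − 1 = 310 = 2 · 5 · 31.
Divisors of 310: 1, 2, 5, 10, 31, 62, 155, 310.
Compute 61^d (mod 311) for the divisors d until we hit 1:
61^1 ≡ 61 (mod 311)
61^2 ≡ 300 (mod 311)
61^5 ≡ 228 (mod 311)
61^10 ≡ 47 (mod 311)
61^31 ≡ 310 (mod 311)
61^62 ≡ 1 (mod 311) ✓
The smallest such exponent is 62, so the order of 61 is 62.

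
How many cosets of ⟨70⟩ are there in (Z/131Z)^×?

13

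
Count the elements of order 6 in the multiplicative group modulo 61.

φ(61) = 61 − 1 = 60 = 2^2 · 3 · 5.
(Z/61Z)^× is cyclic (|G| = 60); a cyclic group of order m has exactly φ(d) elements of each order d | m, and none otherwise.
6 = 2 · 3 divides 60, and φ(6) = 2.

2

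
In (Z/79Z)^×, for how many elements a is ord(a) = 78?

φ(79) = 79 − 1 = 78 = 2 · 3 · 13.
(Z/79Z)^× is cyclic (|G| = 78); a cyclic group of order m has exactly φ(d) elements of each order d | m, and none otherwise.
78 = 2 · 3 · 13 divides 78, and φ(78) = 24.

24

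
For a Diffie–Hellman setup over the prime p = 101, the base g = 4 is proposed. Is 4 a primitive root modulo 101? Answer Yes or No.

φ(101) = 101 − 1 = 100 = 2^2 · 5^2.
An element g generates (Z/101Z)^× iff g^(100/q) ≢ 1 (mod 101) for each prime q ∈ {2, 5}.
4^50 ≡ 1 (mod 101)  [q = 2: ≡ 1 ✗]
4^20 ≡ 36 (mod 101)  [q = 5: ≢ 1 ✓]
Since 4^50 ≡ 1, the order of 4 divides 50 < 100, so 4 is not a primitive root.

No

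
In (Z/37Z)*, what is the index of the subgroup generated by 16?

4

ord(16) | φ(37) = 37 − 1 = 36 = 2^2 · 3^2.
Divisors of 36: 1, 2, 3, 4, 6, 9, 12, 18, 36.
Evaluate successive powers at the divisors of 36:
16^1 ≡ 16 (mod 37)
16^2 ≡ 34 (mod 37)
16^3 ≡ 26 (mod 37)
16^4 ≡ 9 (mod 37)
16^6 ≡ 10 (mod 37)
16^9 ≡ 1 (mod 37) ✓
The order of 16 is 9, so the subgroup it generates has 9 elements.
The index is φ(37) / ord(16) = 36 / 9 = 4.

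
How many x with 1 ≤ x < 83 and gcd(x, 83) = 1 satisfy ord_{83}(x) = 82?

40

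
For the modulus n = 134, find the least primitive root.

φ(134) = φ(2)·φ(67) = 1·66 = 66 = 2 · 3 · 11.
g is a primitive root iff g^(66/q) ≢ 1 (mod 134) for each prime q ∈ {2, 3, 11}.
g = 2: gcd(2, 134) = 2 > 1, not a unit — skip.
g = 3: 3^33 ≡ 133; 3^22 ≡ 1 — hits 1, so not a primitive root.
g = 4: gcd(4, 134) = 2 > 1, not a unit — skip.
g = 5: 5^33 ≡ 133; 5^22 ≡ 1 — hits 1, so not a primitive root.
g = 6: gcd(6, 134) = 2 > 1, not a unit — skip.
g = 7: 7^33 ≡ 133; 7^22 ≡ 29; 7^6 ≡ 131 — none is 1, so 7 is a primitive root.
The smallest primitive root modulo 134 is 7.

7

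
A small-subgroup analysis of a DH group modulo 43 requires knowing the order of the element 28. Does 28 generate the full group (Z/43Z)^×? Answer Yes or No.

Yes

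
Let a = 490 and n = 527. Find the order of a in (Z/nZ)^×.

48

By Lagrange's theorem, ord_527(490) divides φ(527) = φ(17·31) = (17−1)·(31−1) = 16·30 = 480 = 2^5 · 3 · 5.
Divisors of 480: 1, 2, 3, 4, 5, 6, 8, 10, 12, 15, 16, 20, 24, 30, 32, 40, 48, 60, 80, 96, 120, 160, 240, 480.
Check 490^d mod 527 for each divisor in increasing order:
490^1 ≡ 490 (mod 527)
490^2 ≡ 315 (mod 527)
490^3 ≡ 466 (mod 527)
490^4 ≡ 149 (mod 527)
490^5 ≡ 284 (mod 527)
490^6 ≡ 32 (mod 527)
490^8 ≡ 67 (mod 527)
490^10 ≡ 25 (mod 527)
490^12 ≡ 497 (mod 527)
490^15 ≡ 249 (mod 527)
490^16 ≡ 273 (mod 527)
490^20 ≡ 98 (mod 527)
490^24 ≡ 373 (mod 527)
490^30 ≡ 342 (mod 527)
490^32 ≡ 222 (mod 527)
490^40 ≡ 118 (mod 527)
490^48 ≡ 1 (mod 527) ✓
The smallest such exponent is 48, so the order of 490 is 48.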